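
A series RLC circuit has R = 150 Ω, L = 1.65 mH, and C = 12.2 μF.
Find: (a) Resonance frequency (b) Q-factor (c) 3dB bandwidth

Step 1 — Resonance: ω₀ = 1/√(LC) = 1/√(0.00165·1.22e-05) = 7048 rad/s.
Step 2 — f₀ = ω₀/(2π) = 1122 Hz.
Step 3 — Series Q: Q = ω₀L/R = 7048·0.00165/150 = 0.07753.
Step 4 — Bandwidth: Δω = ω₀/Q = 9.091e+04 rad/s; BW = Δω/(2π) = 1.447e+04 Hz.

(a) f₀ = 1122 Hz  (b) Q = 0.07753  (c) BW = 1.447e+04 Hz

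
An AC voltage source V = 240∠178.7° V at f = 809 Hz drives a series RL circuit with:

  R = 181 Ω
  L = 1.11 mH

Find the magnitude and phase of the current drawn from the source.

Step 1 — Angular frequency: ω = 2π·f = 2π·809 = 5083 rad/s.
Step 2 — Component impedances:
  R: Z = R = 181 Ω
  L: Z = jωL = j·5083·0.00111 = 0 + j5.642 Ω
Step 3 — Series combination: Z_total = R + L = 181 + j5.642 Ω = 181.1∠1.8° Ω.
Step 4 — Source phasor: V = 240∠178.7° V = -239.9 + j5.445 V.
Step 5 — Ohm's law: I = V / Z_total = (-239.9 + j5.445) / (181 + j5.642) = -1.323 + j0.07134 A.
Step 6 — Convert to polar: |I| = 1.325 A, ∠I = 176.9°.

I = 1.325∠176.9° A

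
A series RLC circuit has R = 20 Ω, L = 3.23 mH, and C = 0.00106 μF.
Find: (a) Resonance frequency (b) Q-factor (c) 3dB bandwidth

Step 1 — Resonance: ω₀ = 1/√(LC) = 1/√(0.00323·1.06e-09) = 5.404e+05 rad/s.
Step 2 — f₀ = ω₀/(2π) = 8.601e+04 Hz.
Step 3 — Series Q: Q = ω₀L/R = 5.404e+05·0.00323/20 = 87.28.
Step 4 — Bandwidth: Δω = ω₀/Q = 6192 rad/s; BW = Δω/(2π) = 985.5 Hz.

(a) f₀ = 8.601e+04 Hz  (b) Q = 87.28  (c) BW = 985.5 Hz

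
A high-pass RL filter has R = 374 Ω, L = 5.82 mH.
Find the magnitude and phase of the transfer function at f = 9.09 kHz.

Step 1 — Angular frequency: ω = 2π·9090 = 5.711e+04 rad/s.
Step 2 — Transfer function: H(jω) = jωL/(R + jωL).
Step 3 — Numerator jωL = j·332.4; denominator R + jωL = 374 + j332.4.
Step 4 — H = 0.4413 + j0.4965.
Step 5 — Magnitude: |H| = 0.6643 (-3.6 dB); phase: φ = 48.4°.

|H| = 0.6643 (-3.6 dB), φ = 48.4°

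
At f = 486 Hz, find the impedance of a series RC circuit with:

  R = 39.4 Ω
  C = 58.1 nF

Step 1 — Angular frequency: ω = 2π·f = 2π·486 = 3054 rad/s.
Step 2 — Component impedances:
  R: Z = R = 39.4 Ω
  C: Z = 1/(jωC) = -j/(ω·C) = 0 - j5636 Ω
Step 3 — Series combination: Z_total = R + C = 39.4 - j5636 Ω = 5637∠-89.6° Ω.

Z = 39.4 - j5636 Ω = 5637∠-89.6° Ω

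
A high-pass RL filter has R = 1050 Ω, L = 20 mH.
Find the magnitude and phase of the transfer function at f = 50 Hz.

Step 1 — Angular frequency: ω = 2π·50 = 314.2 rad/s.
Step 2 — Transfer function: H(jω) = jωL/(R + jωL).
Step 3 — Numerator jωL = j·6.283; denominator R + jωL = 1050 + j6.283.
Step 4 — H = 3.581e-05 + j0.005984.
Step 5 — Magnitude: |H| = 0.005984 (-44.5 dB); phase: φ = 89.7°.

|H| = 0.005984 (-44.5 dB), φ = 89.7°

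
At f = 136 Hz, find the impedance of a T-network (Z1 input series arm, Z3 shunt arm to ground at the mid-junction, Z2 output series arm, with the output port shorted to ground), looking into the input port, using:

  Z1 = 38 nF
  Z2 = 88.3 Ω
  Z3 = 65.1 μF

Step 1 — Angular frequency: ω = 2π·f = 2π·136 = 854.5 rad/s.
Step 2 — Component impedances:
  Z1: Z = 1/(jωC) = -j/(ω·C) = 0 - j3.08e+04 Ω
  Z2: Z = R = 88.3 Ω
  Z3: Z = 1/(jωC) = -j/(ω·C) = 0 - j17.98 Ω
Step 3 — With the output port shorted to ground, the output series arm Z2 runs from the junction to ground; the shunt arm Z3 also runs from the junction to ground. They appear in parallel: Z3 || Z2 = 3.514 - j17.26 Ω.
Step 4 — Series with input arm Z1: Z_in = Z1 + (Z3 || Z2) = 3.514 - j3.081e+04 Ω = 3.081e+04∠-90.0° Ω.

Z = 3.514 - j3.081e+04 Ω = 3.081e+04∠-90.0° Ω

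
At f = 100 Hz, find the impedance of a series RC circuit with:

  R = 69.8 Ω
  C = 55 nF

Step 1 — Angular frequency: ω = 2π·f = 2π·100 = 628.3 rad/s.
Step 2 — Component impedances:
  R: Z = R = 69.8 Ω
  C: Z = 1/(jωC) = -j/(ω·C) = 0 - j2.894e+04 Ω
Step 3 — Series combination: Z_total = R + C = 69.8 - j2.894e+04 Ω = 2.894e+04∠-89.9° Ω.

Z = 69.8 - j2.894e+04 Ω = 2.894e+04∠-89.9° Ω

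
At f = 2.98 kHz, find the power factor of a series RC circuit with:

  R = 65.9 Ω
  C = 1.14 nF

Step 1 — Angular frequency: ω = 2π·f = 2π·2980 = 1.872e+04 rad/s.
Step 2 — Component impedances:
  R: Z = R = 65.9 Ω
  C: Z = 1/(jωC) = -j/(ω·C) = 0 - j4.685e+04 Ω
Step 3 — Series combination: Z_total = R + C = 65.9 - j4.685e+04 Ω = 4.685e+04∠-89.9° Ω.
Step 4 — Power factor: PF = cos(φ) = Re(Z)/|Z| = 65.9/4.685e+04 = 0.001407.
Step 5 — Type: Im(Z) = -4.685e+04 ⇒ leading (phase φ = -89.9°).

PF = 0.001407 (leading, φ = -89.9°)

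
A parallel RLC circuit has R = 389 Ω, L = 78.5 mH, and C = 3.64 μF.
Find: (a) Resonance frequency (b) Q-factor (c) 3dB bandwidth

Step 1 — Resonance: ω₀ = 1/√(LC) = 1/√(0.0785·3.64e-06) = 1871 rad/s.
Step 2 — f₀ = ω₀/(2π) = 297.7 Hz.
Step 3 — Parallel Q: Q = R/(ω₀L) = 389/(1871·0.0785) = 2.649.
Step 4 — Bandwidth: Δω = ω₀/Q = 706.2 rad/s; BW = Δω/(2π) = 112.4 Hz.

(a) f₀ = 297.7 Hz  (b) Q = 2.649  (c) BW = 112.4 Hz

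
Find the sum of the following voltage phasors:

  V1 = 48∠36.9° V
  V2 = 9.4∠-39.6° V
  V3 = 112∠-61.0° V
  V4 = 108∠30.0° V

Step 1 — Convert each phasor to rectangular form:
  V1 = 48·(cos(36.9°) + j·sin(36.9°)) = 38.38 + j28.82 V
  V2 = 9.4·(cos(-39.6°) + j·sin(-39.6°)) = 7.243 - j5.992 V
  V3 = 112·(cos(-61.0°) + j·sin(-61.0°)) = 54.3 - j97.96 V
  V4 = 108·(cos(30.0°) + j·sin(30.0°)) = 93.53 + j54 V
Step 2 — Sum components: V_total = 193.5 - j21.13 V.
Step 3 — Convert to polar: |V_total| = 194.6 V, ∠V_total = -6.2°.

V_total = 194.6∠-6.2° V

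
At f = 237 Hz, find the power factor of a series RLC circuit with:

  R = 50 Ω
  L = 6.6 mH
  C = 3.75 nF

Step 1 — Angular frequency: ω = 2π·f = 2π·237 = 1489 rad/s.
Step 2 — Component impedances:
  R: Z = R = 50 Ω
  L: Z = jωL = j·1489·0.0066 = 0 + j9.828 Ω
  C: Z = 1/(jωC) = -j/(ω·C) = 0 - j1.791e+05 Ω
Step 3 — Series combination: Z_total = R + L + C = 50 - j1.791e+05 Ω = 1.791e+05∠-90.0° Ω.
Step 4 — Power factor: PF = cos(φ) = Re(Z)/|Z| = 50/1.791e+05 = 0.0002792.
Step 5 — Type: Im(Z) = -1.791e+05 ⇒ leading (phase φ = -90.0°).

PF = 0.0002792 (leading, φ = -90.0°)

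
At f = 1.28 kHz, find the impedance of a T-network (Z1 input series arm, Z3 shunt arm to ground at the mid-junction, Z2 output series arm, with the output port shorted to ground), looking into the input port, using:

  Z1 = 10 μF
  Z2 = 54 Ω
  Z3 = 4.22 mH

Step 1 — Angular frequency: ω = 2π·f = 2π·1280 = 8042 rad/s.
Step 2 — Component impedances:
  Z1: Z = 1/(jωC) = -j/(ω·C) = 0 - j12.43 Ω
  Z2: Z = R = 54 Ω
  Z3: Z = jωL = j·8042·0.00422 = 0 + j33.94 Ω
Step 3 — With the output port shorted to ground, the output series arm Z2 runs from the junction to ground; the shunt arm Z3 also runs from the junction to ground. They appear in parallel: Z3 || Z2 = 15.29 + j24.33 Ω.
Step 4 — Series with input arm Z1: Z_in = Z1 + (Z3 || Z2) = 15.29 + j11.89 Ω = 19.37∠37.9° Ω.

Z = 15.29 + j11.89 Ω = 19.37∠37.9° Ω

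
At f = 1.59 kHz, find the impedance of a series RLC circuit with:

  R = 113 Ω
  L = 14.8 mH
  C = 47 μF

Step 1 — Angular frequency: ω = 2π·f = 2π·1590 = 9990 rad/s.
Step 2 — Component impedances:
  R: Z = R = 113 Ω
  L: Z = jωL = j·9990·0.0148 = 0 + j147.9 Ω
  C: Z = 1/(jωC) = -j/(ω·C) = 0 - j2.13 Ω
Step 3 — Series combination: Z_total = R + L + C = 113 + j145.7 Ω = 184.4∠52.2° Ω.

Z = 113 + j145.7 Ω = 184.4∠52.2° Ω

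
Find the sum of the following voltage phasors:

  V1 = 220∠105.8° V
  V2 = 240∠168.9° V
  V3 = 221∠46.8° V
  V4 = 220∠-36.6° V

Step 1 — Convert each phasor to rectangular form:
  V1 = 220·(cos(105.8°) + j·sin(105.8°)) = -59.9 + j211.7 V
  V2 = 240·(cos(168.9°) + j·sin(168.9°)) = -235.5 + j46.21 V
  V3 = 221·(cos(46.8°) + j·sin(46.8°)) = 151.3 + j161.1 V
  V4 = 220·(cos(-36.6°) + j·sin(-36.6°)) = 176.6 - j131.2 V
Step 2 — Sum components: V_total = 32.49 + j287.8 V.
Step 3 — Convert to polar: |V_total| = 289.7 V, ∠V_total = 83.6°.

V_total = 289.7∠83.6° V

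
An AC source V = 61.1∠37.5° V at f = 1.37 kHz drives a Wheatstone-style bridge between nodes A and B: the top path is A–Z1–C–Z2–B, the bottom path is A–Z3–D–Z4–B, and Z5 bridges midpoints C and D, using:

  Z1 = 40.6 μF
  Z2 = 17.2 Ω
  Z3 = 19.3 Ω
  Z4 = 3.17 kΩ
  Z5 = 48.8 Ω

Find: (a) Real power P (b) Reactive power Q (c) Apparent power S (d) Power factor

Step 1 — Angular frequency: ω = 2π·f = 2π·1370 = 8608 rad/s.
Step 2 — Component impedances:
  Z1: Z = 1/(jωC) = -j/(ω·C) = 0 - j2.861 Ω
  Z2: Z = R = 17.2 Ω
  Z3: Z = R = 19.3 Ω
  Z4: Z = R = 3170 Ω
  Z5: Z = R = 48.8 Ω
Step 3 — Bridge requires nodal analysis (the Z5 bridge couples midpoints C and D, so the two paths cannot be reduced to a simple series/parallel combination). Setting node B to ground and injecting 1 A at node A, the 3-node admittance system at A, C, D solves to V_A = Z_AB = 17.23 - j2.834 Ω = 17.46∠-9.3° Ω.
Step 4 — Source phasor: V = 61.1∠37.5° V = 48.47 + j37.2 V.
Step 5 — Current: I = V / Z = 2.394 + j2.553 A = 3.5∠46.8° A.
Step 6 — Complex power: S = V·I* = 211 - j34.71 VA.
Step 7 — Real power: P = Re(S) = 211 W.
Step 8 — Reactive power: Q = Im(S) = -34.71 VAR.
Step 9 — Apparent power: |S| = 213.8 VA.
Step 10 — Power factor: PF = P/|S| = 0.9867 (leading).

(a) P = 211 W  (b) Q = -34.71 VAR  (c) S = 213.8 VA  (d) PF = 0.9867 (leading)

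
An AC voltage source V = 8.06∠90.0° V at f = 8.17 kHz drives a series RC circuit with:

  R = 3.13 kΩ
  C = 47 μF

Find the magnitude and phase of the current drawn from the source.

Step 1 — Angular frequency: ω = 2π·f = 2π·8170 = 5.133e+04 rad/s.
Step 2 — Component impedances:
  R: Z = R = 3130 Ω
  C: Z = 1/(jωC) = -j/(ω·C) = 0 - j0.4145 Ω
Step 3 — Series combination: Z_total = R + C = 3130 - j0.4145 Ω = 3130∠-0.0° Ω.
Step 4 — Source phasor: V = 8.06∠90.0° V = 0 + j8.06 V.
Step 5 — Ohm's law: I = V / Z_total = (0 + j8.06) / (3130 - j0.4145) = -3.41e-07 + j0.002575 A.
Step 6 — Convert to polar: |I| = 0.002575 A, ∠I = 90.0°.

I = 0.002575∠90.0° A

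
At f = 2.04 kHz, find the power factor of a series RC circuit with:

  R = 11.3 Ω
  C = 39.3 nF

Step 1 — Angular frequency: ω = 2π·f = 2π·2040 = 1.282e+04 rad/s.
Step 2 — Component impedances:
  R: Z = R = 11.3 Ω
  C: Z = 1/(jωC) = -j/(ω·C) = 0 - j1985 Ω
Step 3 — Series combination: Z_total = R + C = 11.3 - j1985 Ω = 1985∠-89.7° Ω.
Step 4 — Power factor: PF = cos(φ) = Re(Z)/|Z| = 11.3/1985.2 = 0.005692.
Step 5 — Type: Im(Z) = -1985 ⇒ leading (phase φ = -89.7°).

PF = 0.005692 (leading, φ = -89.7°)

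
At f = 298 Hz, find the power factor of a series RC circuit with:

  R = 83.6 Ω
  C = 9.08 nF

Step 1 — Angular frequency: ω = 2π·f = 2π·298 = 1872 rad/s.
Step 2 — Component impedances:
  R: Z = R = 83.6 Ω
  C: Z = 1/(jωC) = -j/(ω·C) = 0 - j5.882e+04 Ω
Step 3 — Series combination: Z_total = R + C = 83.6 - j5.882e+04 Ω = 5.882e+04∠-89.9° Ω.
Step 4 — Power factor: PF = cos(φ) = Re(Z)/|Z| = 83.6/5.882e+04 = 0.001421.
Step 5 — Type: Im(Z) = -5.882e+04 ⇒ leading (phase φ = -89.9°).

PF = 0.001421 (leading, φ = -89.9°)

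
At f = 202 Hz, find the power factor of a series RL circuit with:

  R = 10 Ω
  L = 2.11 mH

Step 1 — Angular frequency: ω = 2π·f = 2π·202 = 1269 rad/s.
Step 2 — Component impedances:
  R: Z = R = 10 Ω
  L: Z = jωL = j·1269·0.00211 = 0 + j2.678 Ω
Step 3 — Series combination: Z_total = R + L = 10 + j2.678 Ω = 10.35∠15.0° Ω.
Step 4 — Power factor: PF = cos(φ) = Re(Z)/|Z| = 10/10.352 = 0.966.
Step 5 — Type: Im(Z) = 2.678 ⇒ lagging (phase φ = 15.0°).

PF = 0.966 (lagging, φ = 15.0°)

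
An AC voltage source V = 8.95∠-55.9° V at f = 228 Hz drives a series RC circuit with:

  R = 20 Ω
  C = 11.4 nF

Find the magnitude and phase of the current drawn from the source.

Step 1 — Angular frequency: ω = 2π·f = 2π·228 = 1433 rad/s.
Step 2 — Component impedances:
  R: Z = R = 20 Ω
  C: Z = 1/(jωC) = -j/(ω·C) = 0 - j6.123e+04 Ω
Step 3 — Series combination: Z_total = R + C = 20 - j6.123e+04 Ω = 6.123e+04∠-90.0° Ω.
Step 4 — Source phasor: V = 8.95∠-55.9° V = 5.018 - j7.411 V.
Step 5 — Ohm's law: I = V / Z_total = (5.018 - j7.411) / (20 - j6.123e+04) = 0.0001211 + j8.191e-05 A.
Step 6 — Convert to polar: |I| = 0.0001462 A, ∠I = 34.1°.

I = 0.0001462∠34.1° A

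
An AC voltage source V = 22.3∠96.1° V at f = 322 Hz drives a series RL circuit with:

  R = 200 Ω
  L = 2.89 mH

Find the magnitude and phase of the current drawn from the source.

Step 1 — Angular frequency: ω = 2π·f = 2π·322 = 2023 rad/s.
Step 2 — Component impedances:
  R: Z = R = 200 Ω
  L: Z = jωL = j·2023·0.00289 = 0 + j5.847 Ω
Step 3 — Series combination: Z_total = R + L = 200 + j5.847 Ω = 200.1∠1.7° Ω.
Step 4 — Source phasor: V = 22.3∠96.1° V = -2.37 + j22.17 V.
Step 5 — Ohm's law: I = V / Z_total = (-2.37 + j22.17) / (200 + j5.847) = -0.0086 + j0.1111 A.
Step 6 — Convert to polar: |I| = 0.1115 A, ∠I = 94.4°.

I = 0.1115∠94.4° A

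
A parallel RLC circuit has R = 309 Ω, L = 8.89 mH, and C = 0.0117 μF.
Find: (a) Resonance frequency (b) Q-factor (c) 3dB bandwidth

Step 1 — Resonance: ω₀ = 1/√(LC) = 1/√(0.00889·1.17e-08) = 9.805e+04 rad/s.
Step 2 — f₀ = ω₀/(2π) = 1.561e+04 Hz.
Step 3 — Parallel Q: Q = R/(ω₀L) = 309/(9.805e+04·0.00889) = 0.3545.
Step 4 — Bandwidth: Δω = ω₀/Q = 2.766e+05 rad/s; BW = Δω/(2π) = 4.402e+04 Hz.

(a) f₀ = 1.561e+04 Hz  (b) Q = 0.3545  (c) BW = 4.402e+04 Hz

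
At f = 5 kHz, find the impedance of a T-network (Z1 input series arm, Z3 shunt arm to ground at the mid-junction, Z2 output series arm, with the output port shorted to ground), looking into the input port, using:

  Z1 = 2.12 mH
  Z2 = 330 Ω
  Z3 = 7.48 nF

Step 1 — Angular frequency: ω = 2π·f = 2π·5000 = 3.142e+04 rad/s.
Step 2 — Component impedances:
  Z1: Z = jωL = j·3.142e+04·0.00212 = 0 + j66.6 Ω
  Z2: Z = R = 330 Ω
  Z3: Z = 1/(jωC) = -j/(ω·C) = 0 - j4255 Ω
Step 3 — With the output port shorted to ground, the output series arm Z2 runs from the junction to ground; the shunt arm Z3 also runs from the junction to ground. They appear in parallel: Z3 || Z2 = 328 - j25.44 Ω.
Step 4 — Series with input arm Z1: Z_in = Z1 + (Z3 || Z2) = 328 + j41.16 Ω = 330.6∠7.2° Ω.

Z = 328 + j41.16 Ω = 330.6∠7.2° Ω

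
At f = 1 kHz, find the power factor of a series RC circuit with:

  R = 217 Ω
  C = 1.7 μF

Step 1 — Angular frequency: ω = 2π·f = 2π·1000 = 6283 rad/s.
Step 2 — Component impedances:
  R: Z = R = 217 Ω
  C: Z = 1/(jωC) = -j/(ω·C) = 0 - j93.62 Ω
Step 3 — Series combination: Z_total = R + C = 217 - j93.62 Ω = 236.3∠-23.3° Ω.
Step 4 — Power factor: PF = cos(φ) = Re(Z)/|Z| = 217/236.33 = 0.9182.
Step 5 — Type: Im(Z) = -93.62 ⇒ leading (phase φ = -23.3°).

PF = 0.9182 (leading, φ = -23.3°)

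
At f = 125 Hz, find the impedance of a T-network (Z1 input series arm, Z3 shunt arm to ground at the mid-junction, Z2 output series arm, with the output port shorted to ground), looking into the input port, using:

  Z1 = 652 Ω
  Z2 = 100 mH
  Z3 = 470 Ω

Step 1 — Angular frequency: ω = 2π·f = 2π·125 = 785.4 rad/s.
Step 2 — Component impedances:
  Z1: Z = R = 652 Ω
  Z2: Z = jωL = j·785.4·0.1 = 0 + j78.54 Ω
  Z3: Z = R = 470 Ω
Step 3 — With the output port shorted to ground, the output series arm Z2 runs from the junction to ground; the shunt arm Z3 also runs from the junction to ground. They appear in parallel: Z3 || Z2 = 12.77 + j76.41 Ω.
Step 4 — Series with input arm Z1: Z_in = Z1 + (Z3 || Z2) = 664.8 + j76.41 Ω = 669.1∠6.6° Ω.

Z = 664.8 + j76.41 Ω = 669.1∠6.6° Ω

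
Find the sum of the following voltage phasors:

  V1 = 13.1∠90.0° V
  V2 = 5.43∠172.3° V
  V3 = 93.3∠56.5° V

Step 1 — Convert each phasor to rectangular form:
  V1 = 13.1·(cos(90.0°) + j·sin(90.0°)) = 0 + j13.1 V
  V2 = 5.43·(cos(172.3°) + j·sin(172.3°)) = -5.381 + j0.7275 V
  V3 = 93.3·(cos(56.5°) + j·sin(56.5°)) = 51.5 + j77.8 V
Step 2 — Sum components: V_total = 46.11 + j91.63 V.
Step 3 — Convert to polar: |V_total| = 102.6 V, ∠V_total = 63.3°.

V_total = 102.6∠63.3° V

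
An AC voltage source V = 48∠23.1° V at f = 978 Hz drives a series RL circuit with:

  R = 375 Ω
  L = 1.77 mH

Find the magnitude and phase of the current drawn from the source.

Step 1 — Angular frequency: ω = 2π·f = 2π·978 = 6145 rad/s.
Step 2 — Component impedances:
  R: Z = R = 375 Ω
  L: Z = jωL = j·6145·0.00177 = 0 + j10.88 Ω
Step 3 — Series combination: Z_total = R + L = 375 + j10.88 Ω = 375.2∠1.7° Ω.
Step 4 — Source phasor: V = 48∠23.1° V = 44.15 + j18.83 V.
Step 5 — Ohm's law: I = V / Z_total = (44.15 + j18.83) / (375 + j10.88) = 0.1191 + j0.04676 A.
Step 6 — Convert to polar: |I| = 0.1279 A, ∠I = 21.4°.

I = 0.1279∠21.4° A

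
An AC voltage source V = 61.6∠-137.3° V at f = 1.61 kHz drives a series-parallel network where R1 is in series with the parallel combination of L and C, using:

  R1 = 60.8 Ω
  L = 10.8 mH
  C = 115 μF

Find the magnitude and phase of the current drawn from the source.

Step 1 — Angular frequency: ω = 2π·f = 2π·1610 = 1.012e+04 rad/s.
Step 2 — Component impedances:
  R1: Z = R = 60.8 Ω
  L: Z = jωL = j·1.012e+04·0.0108 = 0 + j109.3 Ω
  C: Z = 1/(jωC) = -j/(ω·C) = 0 - j0.8596 Ω
Step 3 — Parallel branch: L || C = 1/(1/L + 1/C) = 0 - j0.8664 Ω.
Step 4 — Series with R1: Z_total = R1 + (L || C) = 60.8 - j0.8664 Ω = 60.81∠-0.8° Ω.
Step 5 — Source phasor: V = 61.6∠-137.3° V = -45.27 - j41.77 V.
Step 6 — Ohm's law: I = V / Z_total = (-45.27 - j41.77) / (60.8 - j0.8664) = -0.7346 - j0.6976 A.
Step 7 — Convert to polar: |I| = 1.013 A, ∠I = -136.5°.

I = 1.013∠-136.5° A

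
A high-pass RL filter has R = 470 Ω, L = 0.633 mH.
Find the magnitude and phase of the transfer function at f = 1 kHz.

Step 1 — Angular frequency: ω = 2π·1000 = 6283 rad/s.
Step 2 — Transfer function: H(jω) = jωL/(R + jωL).
Step 3 — Numerator jωL = j·3.977; denominator R + jωL = 470 + j3.977.
Step 4 — H = 7.16e-05 + j0.008462.
Step 5 — Magnitude: |H| = 0.008462 (-41.5 dB); phase: φ = 89.5°.

|H| = 0.008462 (-41.5 dB), φ = 89.5°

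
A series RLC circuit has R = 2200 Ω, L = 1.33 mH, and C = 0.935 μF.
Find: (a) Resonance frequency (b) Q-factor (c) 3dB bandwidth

Step 1 — Resonance: ω₀ = 1/√(LC) = 1/√(0.00133·9.35e-07) = 2.836e+04 rad/s.
Step 2 — f₀ = ω₀/(2π) = 4513 Hz.
Step 3 — Series Q: Q = ω₀L/R = 2.836e+04·0.00133/2200 = 0.01714.
Step 4 — Bandwidth: Δω = ω₀/Q = 1.654e+06 rad/s; BW = Δω/(2π) = 2.633e+05 Hz.

(a) f₀ = 4513 Hz  (b) Q = 0.01714  (c) BW = 2.633e+05 Hz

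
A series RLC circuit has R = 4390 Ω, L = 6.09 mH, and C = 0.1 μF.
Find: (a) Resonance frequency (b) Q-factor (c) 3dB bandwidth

Step 1 — Resonance condition Im(Z)=0 gives ω₀ = 1/√(LC).
Step 2 — ω₀ = 1/√(0.00609·1e-07) = 4.052e+04 rad/s.
Step 3 — f₀ = ω₀/(2π) = 6449 Hz.
Step 4 — Series Q: Q = ω₀L/R = 4.052e+04·0.00609/4390 = 0.05621.
Step 5 — 3dB bandwidth: Δω = ω₀/Q = 7.209e+05 rad/s; BW = Δω/(2π) = 1.147e+05 Hz.

(a) f₀ = 6449 Hz  (b) Q = 0.05621  (c) BW = 1.147e+05 Hz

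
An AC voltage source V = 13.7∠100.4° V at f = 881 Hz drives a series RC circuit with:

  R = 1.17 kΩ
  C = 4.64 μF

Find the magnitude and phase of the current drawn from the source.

Step 1 — Angular frequency: ω = 2π·f = 2π·881 = 5535 rad/s.
Step 2 — Component impedances:
  R: Z = R = 1170 Ω
  C: Z = 1/(jωC) = -j/(ω·C) = 0 - j38.93 Ω
Step 3 — Series combination: Z_total = R + C = 1170 - j38.93 Ω = 1171∠-1.9° Ω.
Step 4 — Source phasor: V = 13.7∠100.4° V = -2.473 + j13.47 V.
Step 5 — Ohm's law: I = V / Z_total = (-2.473 + j13.47) / (1170 - j38.93) = -0.002494 + j0.01143 A.
Step 6 — Convert to polar: |I| = 0.0117 A, ∠I = 102.3°.

I = 0.0117∠102.3° A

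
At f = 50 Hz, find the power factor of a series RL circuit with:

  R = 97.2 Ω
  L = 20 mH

Step 1 — Angular frequency: ω = 2π·f = 2π·50 = 314.2 rad/s.
Step 2 — Component impedances:
  R: Z = R = 97.2 Ω
  L: Z = jωL = j·314.2·0.02 = 0 + j6.283 Ω
Step 3 — Series combination: Z_total = R + L = 97.2 + j6.283 Ω = 97.4∠3.7° Ω.
Step 4 — Power factor: PF = cos(φ) = Re(Z)/|Z| = 97.2/97.4 = 0.9979.
Step 5 — Type: Im(Z) = 6.283 ⇒ lagging (phase φ = 3.7°).

PF = 0.9979 (lagging, φ = 3.7°)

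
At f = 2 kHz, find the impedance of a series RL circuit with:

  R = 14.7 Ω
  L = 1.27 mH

Step 1 — Angular frequency: ω = 2π·f = 2π·2000 = 1.257e+04 rad/s.
Step 2 — Component impedances:
  R: Z = R = 14.7 Ω
  L: Z = jωL = j·1.257e+04·0.00127 = 0 + j15.96 Ω
Step 3 — Series combination: Z_total = R + L = 14.7 + j15.96 Ω = 21.7∠47.4° Ω.

Z = 14.7 + j15.96 Ω = 21.7∠47.4° Ω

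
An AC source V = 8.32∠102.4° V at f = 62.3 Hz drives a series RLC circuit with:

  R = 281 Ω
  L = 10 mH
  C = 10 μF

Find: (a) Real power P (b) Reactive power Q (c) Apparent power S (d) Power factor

Step 1 — Angular frequency: ω = 2π·f = 2π·62.3 = 391.4 rad/s.
Step 2 — Component impedances:
  R: Z = R = 281 Ω
  L: Z = jωL = j·391.4·0.01 = 0 + j3.914 Ω
  C: Z = 1/(jωC) = -j/(ω·C) = 0 - j255.5 Ω
Step 3 — Series combination: Z_total = R + L + C = 281 - j251.6 Ω = 377.1∠-41.8° Ω.
Step 4 — Source phasor: V = 8.32∠102.4° V = -1.787 + j8.126 V.
Step 5 — Current: I = V / Z = -0.0179 + j0.01289 A = 0.02206∠144.2° A.
Step 6 — Complex power: S = V·I* = 0.1368 - j0.1224 VA.
Step 7 — Real power: P = Re(S) = 0.1368 W.
Step 8 — Reactive power: Q = Im(S) = -0.1224 VAR.
Step 9 — Apparent power: |S| = 0.1835 VA.
Step 10 — Power factor: PF = P/|S| = 0.7451 (leading).

(a) P = 0.1368 W  (b) Q = -0.1224 VAR  (c) S = 0.1835 VA  (d) PF = 0.7451 (leading)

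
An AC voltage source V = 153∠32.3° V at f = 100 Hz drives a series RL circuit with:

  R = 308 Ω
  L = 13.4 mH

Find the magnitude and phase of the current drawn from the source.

Step 1 — Angular frequency: ω = 2π·f = 2π·100 = 628.3 rad/s.
Step 2 — Component impedances:
  R: Z = R = 308 Ω
  L: Z = jωL = j·628.3·0.0134 = 0 + j8.419 Ω
Step 3 — Series combination: Z_total = R + L = 308 + j8.419 Ω = 308.1∠1.6° Ω.
Step 4 — Source phasor: V = 153∠32.3° V = 129.3 + j81.76 V.
Step 5 — Ohm's law: I = V / Z_total = (129.3 + j81.76) / (308 + j8.419) = 0.4268 + j0.2538 A.
Step 6 — Convert to polar: |I| = 0.4966 A, ∠I = 30.7°.

I = 0.4966∠30.7° A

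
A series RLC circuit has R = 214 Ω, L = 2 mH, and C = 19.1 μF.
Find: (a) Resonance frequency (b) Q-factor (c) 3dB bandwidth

Step 1 — Resonance: ω₀ = 1/√(LC) = 1/√(0.002·1.91e-05) = 5116 rad/s.
Step 2 — f₀ = ω₀/(2π) = 814.3 Hz.
Step 3 — Series Q: Q = ω₀L/R = 5116·0.002/214 = 0.04782.
Step 4 — Bandwidth: Δω = ω₀/Q = 1.07e+05 rad/s; BW = Δω/(2π) = 1.703e+04 Hz.

(a) f₀ = 814.3 Hz  (b) Q = 0.04782  (c) BW = 1.703e+04 Hz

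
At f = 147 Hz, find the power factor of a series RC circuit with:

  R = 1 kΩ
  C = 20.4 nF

Step 1 — Angular frequency: ω = 2π·f = 2π·147 = 923.6 rad/s.
Step 2 — Component impedances:
  R: Z = R = 1000 Ω
  C: Z = 1/(jωC) = -j/(ω·C) = 0 - j5.307e+04 Ω
Step 3 — Series combination: Z_total = R + C = 1000 - j5.307e+04 Ω = 5.308e+04∠-88.9° Ω.
Step 4 — Power factor: PF = cos(φ) = Re(Z)/|Z| = 1000/5.308e+04 = 0.01884.
Step 5 — Type: Im(Z) = -5.307e+04 ⇒ leading (phase φ = -88.9°).

PF = 0.01884 (leading, φ = -88.9°)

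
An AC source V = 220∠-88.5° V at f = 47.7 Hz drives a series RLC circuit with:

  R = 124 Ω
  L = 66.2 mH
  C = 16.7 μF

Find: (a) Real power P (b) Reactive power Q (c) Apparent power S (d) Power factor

Step 1 — Angular frequency: ω = 2π·f = 2π·47.7 = 299.7 rad/s.
Step 2 — Component impedances:
  R: Z = R = 124 Ω
  L: Z = jωL = j·299.7·0.0662 = 0 + j19.84 Ω
  C: Z = 1/(jωC) = -j/(ω·C) = 0 - j199.8 Ω
Step 3 — Series combination: Z_total = R + L + C = 124 - j180 Ω = 218.5∠-55.4° Ω.
Step 4 — Source phasor: V = 220∠-88.5° V = 5.759 - j219.9 V.
Step 5 — Current: I = V / Z = 0.8436 - j0.5493 A = 1.007∠-33.1° A.
Step 6 — Complex power: S = V·I* = 125.7 - j182.4 VA.
Step 7 — Real power: P = Re(S) = 125.7 W.
Step 8 — Reactive power: Q = Im(S) = -182.4 VAR.
Step 9 — Apparent power: |S| = 221.5 VA.
Step 10 — Power factor: PF = P/|S| = 0.5674 (leading).

(a) P = 125.7 W  (b) Q = -182.4 VAR  (c) S = 221.5 VA  (d) PF = 0.5674 (leading)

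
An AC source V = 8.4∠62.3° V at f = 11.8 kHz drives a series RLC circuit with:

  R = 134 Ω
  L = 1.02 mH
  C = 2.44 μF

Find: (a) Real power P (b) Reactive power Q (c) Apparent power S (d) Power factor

Step 1 — Angular frequency: ω = 2π·f = 2π·1.18e+04 = 7.414e+04 rad/s.
Step 2 — Component impedances:
  R: Z = R = 134 Ω
  L: Z = jωL = j·7.414e+04·0.00102 = 0 + j75.62 Ω
  C: Z = 1/(jωC) = -j/(ω·C) = 0 - j5.528 Ω
Step 3 — Series combination: Z_total = R + L + C = 134 + j70.1 Ω = 151.2∠27.6° Ω.
Step 4 — Source phasor: V = 8.4∠62.3° V = 3.905 + j7.437 V.
Step 5 — Current: I = V / Z = 0.04567 + j0.03161 A = 0.05555∠34.7° A.
Step 6 — Complex power: S = V·I* = 0.4134 + j0.2163 VA.
Step 7 — Real power: P = Re(S) = 0.4134 W.
Step 8 — Reactive power: Q = Im(S) = 0.2163 VAR.
Step 9 — Apparent power: |S| = 0.4666 VA.
Step 10 — Power factor: PF = P/|S| = 0.8861 (lagging).

(a) P = 0.4134 W  (b) Q = 0.2163 VAR  (c) S = 0.4666 VA  (d) PF = 0.8861 (lagging)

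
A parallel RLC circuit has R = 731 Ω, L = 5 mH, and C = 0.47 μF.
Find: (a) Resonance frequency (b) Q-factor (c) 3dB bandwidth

Step 1 — Resonance: ω₀ = 1/√(LC) = 1/√(0.005·4.7e-07) = 2.063e+04 rad/s.
Step 2 — f₀ = ω₀/(2π) = 3283 Hz.
Step 3 — Parallel Q: Q = R/(ω₀L) = 731/(2.063e+04·0.005) = 7.087.
Step 4 — Bandwidth: Δω = ω₀/Q = 2911 rad/s; BW = Δω/(2π) = 463.2 Hz.

(a) f₀ = 3283 Hz  (b) Q = 7.087  (c) BW = 463.2 Hz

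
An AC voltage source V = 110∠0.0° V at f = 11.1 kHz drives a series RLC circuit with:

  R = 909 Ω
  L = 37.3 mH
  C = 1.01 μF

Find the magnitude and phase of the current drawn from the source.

Step 1 — Angular frequency: ω = 2π·f = 2π·1.11e+04 = 6.974e+04 rad/s.
Step 2 — Component impedances:
  R: Z = R = 909 Ω
  L: Z = jωL = j·6.974e+04·0.0373 = 0 + j2601 Ω
  C: Z = 1/(jωC) = -j/(ω·C) = 0 - j14.2 Ω
Step 3 — Series combination: Z_total = R + L + C = 909 + j2587 Ω = 2742∠70.6° Ω.
Step 4 — Source phasor: V = 110∠0.0° V = 110 V.
Step 5 — Ohm's law: I = V / Z_total = (110) / (909 + j2587) = 0.0133 - j0.03784 A.
Step 6 — Convert to polar: |I| = 0.04011 A, ∠I = -70.6°.

I = 0.04011∠-70.6° A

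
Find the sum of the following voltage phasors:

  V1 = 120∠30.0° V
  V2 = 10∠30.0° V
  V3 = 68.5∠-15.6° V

Step 1 — Convert each phasor to rectangular form:
  V1 = 120·(cos(30.0°) + j·sin(30.0°)) = 103.9 + j60 V
  V2 = 10·(cos(30.0°) + j·sin(30.0°)) = 8.66 + j5 V
  V3 = 68.5·(cos(-15.6°) + j·sin(-15.6°)) = 65.98 - j18.42 V
Step 2 — Sum components: V_total = 178.6 + j46.58 V.
Step 3 — Convert to polar: |V_total| = 184.5 V, ∠V_total = 14.6°.

V_total = 184.5∠14.6° V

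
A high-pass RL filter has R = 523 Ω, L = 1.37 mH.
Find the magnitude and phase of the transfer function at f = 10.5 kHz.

Step 1 — Angular frequency: ω = 2π·1.05e+04 = 6.597e+04 rad/s.
Step 2 — Transfer function: H(jω) = jωL/(R + jωL).
Step 3 — Numerator jωL = j·90.38; denominator R + jωL = 523 + j90.38.
Step 4 — H = 0.029 + j0.1678.
Step 5 — Magnitude: |H| = 0.1703 (-15.4 dB); phase: φ = 80.2°.

|H| = 0.1703 (-15.4 dB), φ = 80.2°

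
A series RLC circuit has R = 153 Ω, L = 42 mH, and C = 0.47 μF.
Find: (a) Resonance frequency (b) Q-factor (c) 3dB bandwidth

Step 1 — Resonance condition Im(Z)=0 gives ω₀ = 1/√(LC).
Step 2 — ω₀ = 1/√(0.042·4.7e-07) = 7117 rad/s.
Step 3 — f₀ = ω₀/(2π) = 1133 Hz.
Step 4 — Series Q: Q = ω₀L/R = 7117·0.042/153 = 1.954.
Step 5 — 3dB bandwidth: Δω = ω₀/Q = 3643 rad/s; BW = Δω/(2π) = 579.8 Hz.

(a) f₀ = 1133 Hz  (b) Q = 1.954  (c) BW = 579.8 Hz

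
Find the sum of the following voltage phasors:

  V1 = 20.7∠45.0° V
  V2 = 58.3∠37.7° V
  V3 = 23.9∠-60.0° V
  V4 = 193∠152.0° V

Step 1 — Convert each phasor to rectangular form:
  V1 = 20.7·(cos(45.0°) + j·sin(45.0°)) = 14.64 + j14.64 V
  V2 = 58.3·(cos(37.7°) + j·sin(37.7°)) = 46.13 + j35.65 V
  V3 = 23.9·(cos(-60.0°) + j·sin(-60.0°)) = 11.95 - j20.7 V
  V4 = 193·(cos(152.0°) + j·sin(152.0°)) = -170.4 + j90.61 V
Step 2 — Sum components: V_total = -97.69 + j120.2 V.
Step 3 — Convert to polar: |V_total| = 154.9 V, ∠V_total = 129.1°.

V_total = 154.9∠129.1° V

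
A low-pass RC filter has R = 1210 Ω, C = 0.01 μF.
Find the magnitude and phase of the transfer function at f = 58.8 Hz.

Step 1 — Angular frequency: ω = 2π·58.8 = 369.5 rad/s.
Step 2 — Transfer function: H(jω) = 1/(1 + jωRC).
Step 3 — Denominator: 1 + jωRC = 1 + j·369.5·1210·1e-08 = 1 + j0.00447.
Step 4 — H = 1 - j0.00447.
Step 5 — Magnitude: |H| = 1 (-0.0 dB); phase: φ = -0.3°.

|H| = 1 (-0.0 dB), φ = -0.3°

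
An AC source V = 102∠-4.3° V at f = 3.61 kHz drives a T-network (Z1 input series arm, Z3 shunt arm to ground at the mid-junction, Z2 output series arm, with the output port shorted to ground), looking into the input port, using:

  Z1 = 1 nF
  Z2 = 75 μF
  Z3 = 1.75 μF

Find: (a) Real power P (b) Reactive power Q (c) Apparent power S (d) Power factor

Step 1 — Angular frequency: ω = 2π·f = 2π·3610 = 2.268e+04 rad/s.
Step 2 — Component impedances:
  Z1: Z = 1/(jωC) = -j/(ω·C) = 0 - j4.409e+04 Ω
  Z2: Z = 1/(jωC) = -j/(ω·C) = 0 - j0.5878 Ω
  Z3: Z = 1/(jωC) = -j/(ω·C) = 0 - j25.19 Ω
Step 3 — With the output port shorted to ground, the output series arm Z2 runs from the junction to ground; the shunt arm Z3 also runs from the junction to ground. They appear in parallel: Z3 || Z2 = 0 - j0.5744 Ω.
Step 4 — Series with input arm Z1: Z_in = Z1 + (Z3 || Z2) = 0 - j4.409e+04 Ω = 4.409e+04∠-90.0° Ω.
Step 5 — Source phasor: V = 102∠-4.3° V = 101.7 - j7.648 V.
Step 6 — Current: I = V / Z = 0.0001735 + j0.002307 A = 0.002314∠85.7° A.
Step 7 — Complex power: S = V·I* = 0 - j0.236 VA.
Step 8 — Real power: P = Re(S) = 0 W.
Step 9 — Reactive power: Q = Im(S) = -0.236 VAR.
Step 10 — Apparent power: |S| = 0.236 VA.
Step 11 — Power factor: PF = P/|S| = 0 (leading).

(a) P = 0 W  (b) Q = -0.236 VAR  (c) S = 0.236 VA  (d) PF = 0 (leading)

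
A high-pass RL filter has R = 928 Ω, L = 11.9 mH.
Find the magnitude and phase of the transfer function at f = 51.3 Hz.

Step 1 — Angular frequency: ω = 2π·51.3 = 322.3 rad/s.
Step 2 — Transfer function: H(jω) = jωL/(R + jωL).
Step 3 — Numerator jωL = j·3.836; denominator R + jωL = 928 + j3.836.
Step 4 — H = 1.708e-05 + j0.004133.
Step 5 — Magnitude: |H| = 0.004133 (-47.7 dB); phase: φ = 89.8°.

|H| = 0.004133 (-47.7 dB), φ = 89.8°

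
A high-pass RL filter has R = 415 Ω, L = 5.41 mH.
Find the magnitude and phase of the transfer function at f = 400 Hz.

Step 1 — Angular frequency: ω = 2π·400 = 2513 rad/s.
Step 2 — Transfer function: H(jω) = jωL/(R + jωL).
Step 3 — Numerator jωL = j·13.6; denominator R + jωL = 415 + j13.6.
Step 4 — H = 0.001072 + j0.03273.
Step 5 — Magnitude: |H| = 0.03275 (-29.7 dB); phase: φ = 88.1°.

|H| = 0.03275 (-29.7 dB), φ = 88.1°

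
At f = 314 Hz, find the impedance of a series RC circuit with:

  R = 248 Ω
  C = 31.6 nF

Step 1 — Angular frequency: ω = 2π·f = 2π·314 = 1973 rad/s.
Step 2 — Component impedances:
  R: Z = R = 248 Ω
  C: Z = 1/(jωC) = -j/(ω·C) = 0 - j1.604e+04 Ω
Step 3 — Series combination: Z_total = R + C = 248 - j1.604e+04 Ω = 1.604e+04∠-89.1° Ω.

Z = 248 - j1.604e+04 Ω = 1.604e+04∠-89.1° Ω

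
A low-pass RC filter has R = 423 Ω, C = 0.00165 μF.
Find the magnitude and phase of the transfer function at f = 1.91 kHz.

Step 1 — Angular frequency: ω = 2π·1910 = 1.2e+04 rad/s.
Step 2 — Transfer function: H(jω) = 1/(1 + jωRC).
Step 3 — Denominator: 1 + jωRC = 1 + j·1.2e+04·423·1.65e-09 = 1 + j0.008376.
Step 4 — H = 0.9999 - j0.008375.
Step 5 — Magnitude: |H| = 1 (-0.0 dB); phase: φ = -0.5°.

|H| = 1 (-0.0 dB), φ = -0.5°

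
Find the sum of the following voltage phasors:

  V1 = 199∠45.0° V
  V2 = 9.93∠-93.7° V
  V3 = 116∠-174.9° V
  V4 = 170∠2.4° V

Step 1 — Convert each phasor to rectangular form:
  V1 = 199·(cos(45.0°) + j·sin(45.0°)) = 140.7 + j140.7 V
  V2 = 9.93·(cos(-93.7°) + j·sin(-93.7°)) = -0.6408 - j9.909 V
  V3 = 116·(cos(-174.9°) + j·sin(-174.9°)) = -115.5 - j10.31 V
  V4 = 170·(cos(2.4°) + j·sin(2.4°)) = 169.9 + j7.119 V
Step 2 — Sum components: V_total = 194.4 + j127.6 V.
Step 3 — Convert to polar: |V_total| = 232.5 V, ∠V_total = 33.3°.

V_total = 232.5∠33.3° V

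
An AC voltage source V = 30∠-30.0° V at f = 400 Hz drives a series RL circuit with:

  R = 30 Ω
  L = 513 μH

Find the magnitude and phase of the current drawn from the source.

Step 1 — Angular frequency: ω = 2π·f = 2π·400 = 2513 rad/s.
Step 2 — Component impedances:
  R: Z = R = 30 Ω
  L: Z = jωL = j·2513·0.000513 = 0 + j1.289 Ω
Step 3 — Series combination: Z_total = R + L = 30 + j1.289 Ω = 30.03∠2.5° Ω.
Step 4 — Source phasor: V = 30∠-30.0° V = 25.98 - j15 V.
Step 5 — Ohm's law: I = V / Z_total = (25.98 - j15) / (30 + j1.289) = 0.843 - j0.5362 A.
Step 6 — Convert to polar: |I| = 0.9991 A, ∠I = -32.5°.

I = 0.9991∠-32.5° A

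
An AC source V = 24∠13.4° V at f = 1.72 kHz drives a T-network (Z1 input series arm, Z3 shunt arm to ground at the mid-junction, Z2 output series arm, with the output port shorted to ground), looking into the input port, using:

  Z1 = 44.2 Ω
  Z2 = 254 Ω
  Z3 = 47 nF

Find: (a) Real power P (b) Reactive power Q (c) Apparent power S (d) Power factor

Step 1 — Angular frequency: ω = 2π·f = 2π·1720 = 1.081e+04 rad/s.
Step 2 — Component impedances:
  Z1: Z = R = 44.2 Ω
  Z2: Z = R = 254 Ω
  Z3: Z = 1/(jωC) = -j/(ω·C) = 0 - j1969 Ω
Step 3 — With the output port shorted to ground, the output series arm Z2 runs from the junction to ground; the shunt arm Z3 also runs from the junction to ground. They appear in parallel: Z3 || Z2 = 249.8 - j32.23 Ω.
Step 4 — Series with input arm Z1: Z_in = Z1 + (Z3 || Z2) = 294 - j32.23 Ω = 295.8∠-6.3° Ω.
Step 5 — Source phasor: V = 24∠13.4° V = 23.35 + j5.562 V.
Step 6 — Current: I = V / Z = 0.07641 + j0.02729 A = 0.08114∠19.7° A.
Step 7 — Complex power: S = V·I* = 1.936 - j0.2122 VA.
Step 8 — Real power: P = Re(S) = 1.936 W.
Step 9 — Reactive power: Q = Im(S) = -0.2122 VAR.
Step 10 — Apparent power: |S| = 1.947 VA.
Step 11 — Power factor: PF = P/|S| = 0.994 (leading).

(a) P = 1.936 W  (b) Q = -0.2122 VAR  (c) S = 1.947 VA  (d) PF = 0.994 (leading)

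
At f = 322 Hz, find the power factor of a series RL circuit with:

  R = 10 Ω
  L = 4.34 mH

Step 1 — Angular frequency: ω = 2π·f = 2π·322 = 2023 rad/s.
Step 2 — Component impedances:
  R: Z = R = 10 Ω
  L: Z = jωL = j·2023·0.00434 = 0 + j8.781 Ω
Step 3 — Series combination: Z_total = R + L = 10 + j8.781 Ω = 13.31∠41.3° Ω.
Step 4 — Power factor: PF = cos(φ) = Re(Z)/|Z| = 10/13.308 = 0.7514.
Step 5 — Type: Im(Z) = 8.781 ⇒ lagging (phase φ = 41.3°).

PF = 0.7514 (lagging, φ = 41.3°)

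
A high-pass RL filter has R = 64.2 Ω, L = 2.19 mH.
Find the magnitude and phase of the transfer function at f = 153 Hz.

Step 1 — Angular frequency: ω = 2π·153 = 961.3 rad/s.
Step 2 — Transfer function: H(jω) = jωL/(R + jωL).
Step 3 — Numerator jωL = j·2.105; denominator R + jωL = 64.2 + j2.105.
Step 4 — H = 0.001074 + j0.03276.
Step 5 — Magnitude: |H| = 0.03278 (-29.7 dB); phase: φ = 88.1°.

|H| = 0.03278 (-29.7 dB), φ = 88.1°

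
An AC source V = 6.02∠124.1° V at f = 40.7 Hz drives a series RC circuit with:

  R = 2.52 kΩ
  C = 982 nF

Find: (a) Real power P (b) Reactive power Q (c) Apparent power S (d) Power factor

Step 1 — Angular frequency: ω = 2π·f = 2π·40.7 = 255.7 rad/s.
Step 2 — Component impedances:
  R: Z = R = 2520 Ω
  C: Z = 1/(jωC) = -j/(ω·C) = 0 - j3982 Ω
Step 3 — Series combination: Z_total = R + C = 2520 - j3982 Ω = 4713∠-57.7° Ω.
Step 4 — Source phasor: V = 6.02∠124.1° V = -3.375 + j4.985 V.
Step 5 — Current: I = V / Z = -0.001277 - j3.953e-05 A = 0.001277∠-178.2° A.
Step 6 — Complex power: S = V·I* = 0.004112 - j0.006498 VA.
Step 7 — Real power: P = Re(S) = 0.004112 W.
Step 8 — Reactive power: Q = Im(S) = -0.006498 VAR.
Step 9 — Apparent power: |S| = 0.00769 VA.
Step 10 — Power factor: PF = P/|S| = 0.5347 (leading).

(a) P = 0.004112 W  (b) Q = -0.006498 VAR  (c) S = 0.00769 VA  (d) PF = 0.5347 (leading)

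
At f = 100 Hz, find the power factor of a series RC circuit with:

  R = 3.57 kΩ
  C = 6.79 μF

Step 1 — Angular frequency: ω = 2π·f = 2π·100 = 628.3 rad/s.
Step 2 — Component impedances:
  R: Z = R = 3570 Ω
  C: Z = 1/(jωC) = -j/(ω·C) = 0 - j234.4 Ω
Step 3 — Series combination: Z_total = R + C = 3570 - j234.4 Ω = 3578∠-3.8° Ω.
Step 4 — Power factor: PF = cos(φ) = Re(Z)/|Z| = 3570/3577.69 = 0.9979.
Step 5 — Type: Im(Z) = -234.4 ⇒ leading (phase φ = -3.8°).

PF = 0.9979 (leading, φ = -3.8°)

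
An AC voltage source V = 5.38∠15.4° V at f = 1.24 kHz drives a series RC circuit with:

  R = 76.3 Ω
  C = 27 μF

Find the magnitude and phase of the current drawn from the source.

Step 1 — Angular frequency: ω = 2π·f = 2π·1240 = 7791 rad/s.
Step 2 — Component impedances:
  R: Z = R = 76.3 Ω
  C: Z = 1/(jωC) = -j/(ω·C) = 0 - j4.754 Ω
Step 3 — Series combination: Z_total = R + C = 76.3 - j4.754 Ω = 76.45∠-3.6° Ω.
Step 4 — Source phasor: V = 5.38∠15.4° V = 5.187 + j1.429 V.
Step 5 — Ohm's law: I = V / Z_total = (5.187 + j1.429) / (76.3 - j4.754) = 0.06655 + j0.02287 A.
Step 6 — Convert to polar: |I| = 0.07037 A, ∠I = 19.0°.

I = 0.07037∠19.0° A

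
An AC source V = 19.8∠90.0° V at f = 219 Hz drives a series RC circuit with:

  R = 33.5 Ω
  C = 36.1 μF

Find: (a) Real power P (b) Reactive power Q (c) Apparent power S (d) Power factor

Step 1 — Angular frequency: ω = 2π·f = 2π·219 = 1376 rad/s.
Step 2 — Component impedances:
  R: Z = R = 33.5 Ω
  C: Z = 1/(jωC) = -j/(ω·C) = 0 - j20.13 Ω
Step 3 — Series combination: Z_total = R + C = 33.5 - j20.13 Ω = 39.08∠-31.0° Ω.
Step 4 — Source phasor: V = 19.8∠90.0° V = 0 + j19.8 V.
Step 5 — Current: I = V / Z = -0.2609 + j0.4342 A = 0.5066∠121.0° A.
Step 6 — Complex power: S = V·I* = 8.598 - j5.167 VA.
Step 7 — Real power: P = Re(S) = 8.598 W.
Step 8 — Reactive power: Q = Im(S) = -5.167 VAR.
Step 9 — Apparent power: |S| = 10.03 VA.
Step 10 — Power factor: PF = P/|S| = 0.8571 (leading).

(a) P = 8.598 W  (b) Q = -5.167 VAR  (c) S = 10.03 VA  (d) PF = 0.8571 (leading)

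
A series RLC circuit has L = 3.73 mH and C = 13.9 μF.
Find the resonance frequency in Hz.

Step 1 — Resonance condition Im(Z)=0 gives ω₀ = 1/√(LC).
Step 2 — ω₀ = 1/√(0.00373·1.39e-05) = 4392 rad/s.
Step 3 — f₀ = ω₀/(2π) = 699 Hz.

f₀ = 699 Hz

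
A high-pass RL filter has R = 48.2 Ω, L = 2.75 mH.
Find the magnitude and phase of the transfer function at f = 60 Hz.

Step 1 — Angular frequency: ω = 2π·60 = 377 rad/s.
Step 2 — Transfer function: H(jω) = jωL/(R + jωL).
Step 3 — Numerator jωL = j·1.037; denominator R + jωL = 48.2 + j1.037.
Step 4 — H = 0.0004624 + j0.0215.
Step 5 — Magnitude: |H| = 0.0215 (-33.3 dB); phase: φ = 88.8°.

|H| = 0.0215 (-33.3 dB), φ = 88.8°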